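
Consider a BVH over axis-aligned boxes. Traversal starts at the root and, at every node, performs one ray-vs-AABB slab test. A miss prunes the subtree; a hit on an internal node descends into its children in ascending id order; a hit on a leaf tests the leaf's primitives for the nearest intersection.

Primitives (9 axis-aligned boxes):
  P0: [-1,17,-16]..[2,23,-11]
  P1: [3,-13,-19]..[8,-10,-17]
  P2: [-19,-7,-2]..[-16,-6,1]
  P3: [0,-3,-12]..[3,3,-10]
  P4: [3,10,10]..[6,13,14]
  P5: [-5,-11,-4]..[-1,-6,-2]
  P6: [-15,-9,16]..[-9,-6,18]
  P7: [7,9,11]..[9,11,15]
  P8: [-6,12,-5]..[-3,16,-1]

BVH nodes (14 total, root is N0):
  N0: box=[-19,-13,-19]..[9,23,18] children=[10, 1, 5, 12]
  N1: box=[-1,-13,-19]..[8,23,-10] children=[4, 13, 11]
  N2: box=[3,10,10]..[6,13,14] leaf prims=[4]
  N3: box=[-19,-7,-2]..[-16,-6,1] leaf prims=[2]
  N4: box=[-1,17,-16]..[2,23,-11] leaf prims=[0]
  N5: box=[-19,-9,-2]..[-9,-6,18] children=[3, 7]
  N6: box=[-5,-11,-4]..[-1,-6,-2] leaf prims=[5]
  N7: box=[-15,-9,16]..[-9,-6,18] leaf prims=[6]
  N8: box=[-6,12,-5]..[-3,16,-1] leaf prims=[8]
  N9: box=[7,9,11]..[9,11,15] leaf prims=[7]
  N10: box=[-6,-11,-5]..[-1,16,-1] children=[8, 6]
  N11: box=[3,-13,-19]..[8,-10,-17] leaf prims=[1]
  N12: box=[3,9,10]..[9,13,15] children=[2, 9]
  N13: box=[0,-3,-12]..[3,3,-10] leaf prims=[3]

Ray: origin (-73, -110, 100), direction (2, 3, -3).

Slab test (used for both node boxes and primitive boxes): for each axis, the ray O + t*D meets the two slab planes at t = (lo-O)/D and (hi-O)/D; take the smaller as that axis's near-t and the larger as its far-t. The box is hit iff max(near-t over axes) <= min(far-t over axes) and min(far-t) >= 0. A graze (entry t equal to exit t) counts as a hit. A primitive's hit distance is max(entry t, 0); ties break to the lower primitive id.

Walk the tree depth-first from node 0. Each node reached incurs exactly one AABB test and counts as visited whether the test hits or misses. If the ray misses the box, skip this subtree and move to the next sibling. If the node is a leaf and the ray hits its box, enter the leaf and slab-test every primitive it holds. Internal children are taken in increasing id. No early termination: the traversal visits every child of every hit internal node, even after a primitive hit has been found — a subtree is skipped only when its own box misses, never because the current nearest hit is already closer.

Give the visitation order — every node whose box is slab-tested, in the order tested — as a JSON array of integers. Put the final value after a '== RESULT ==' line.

Trace the traversal:
N0 x:[27,41] y:[97/3,133/3] z:[82/3,119/3] -> hit [97/3,119/3], descend [1, 5, 10, 12]
  N1 x:[36,81/2] y:[97/3,133/3] z:[110/3,119/3] -> hit [110/3,119/3], descend [4, 11, 13]
    N4 x:[36,75/2] y:[127/3,133/3] z:[37,116/3] -> miss, prune
    N11 x:[38,81/2] y:[97/3,100/3] z:[39,119/3] -> miss, prune
    N13 x:[73/2,38] y:[107/3,113/3] z:[110/3,112/3] -> hit [110/3,112/3] leaf, test {P3@t=110/3}
  N5 x:[27,32] y:[101/3,104/3] z:[82/3,34] -> miss, prune
  N10 x:[67/2,36] y:[33,42] z:[101/3,35] -> hit [101/3,35], descend [6, 8]
    N6 x:[34,36] y:[33,104/3] z:[34,104/3] -> hit [34,104/3] leaf, test {P5@t=34}
    N8 x:[67/2,35] y:[122/3,42] z:[101/3,35] -> miss, prune
  N12 x:[38,41] y:[119/3,41] z:[85/3,30] -> miss, prune

Visited [0, 1, 4, 11, 13, 5, 10, 6, 8, 12]. Tests: 10 box, 2 leaf. Nearest: P5.

== RESULT ==
[0, 1, 4, 11, 13, 5, 10, 6, 8, 12]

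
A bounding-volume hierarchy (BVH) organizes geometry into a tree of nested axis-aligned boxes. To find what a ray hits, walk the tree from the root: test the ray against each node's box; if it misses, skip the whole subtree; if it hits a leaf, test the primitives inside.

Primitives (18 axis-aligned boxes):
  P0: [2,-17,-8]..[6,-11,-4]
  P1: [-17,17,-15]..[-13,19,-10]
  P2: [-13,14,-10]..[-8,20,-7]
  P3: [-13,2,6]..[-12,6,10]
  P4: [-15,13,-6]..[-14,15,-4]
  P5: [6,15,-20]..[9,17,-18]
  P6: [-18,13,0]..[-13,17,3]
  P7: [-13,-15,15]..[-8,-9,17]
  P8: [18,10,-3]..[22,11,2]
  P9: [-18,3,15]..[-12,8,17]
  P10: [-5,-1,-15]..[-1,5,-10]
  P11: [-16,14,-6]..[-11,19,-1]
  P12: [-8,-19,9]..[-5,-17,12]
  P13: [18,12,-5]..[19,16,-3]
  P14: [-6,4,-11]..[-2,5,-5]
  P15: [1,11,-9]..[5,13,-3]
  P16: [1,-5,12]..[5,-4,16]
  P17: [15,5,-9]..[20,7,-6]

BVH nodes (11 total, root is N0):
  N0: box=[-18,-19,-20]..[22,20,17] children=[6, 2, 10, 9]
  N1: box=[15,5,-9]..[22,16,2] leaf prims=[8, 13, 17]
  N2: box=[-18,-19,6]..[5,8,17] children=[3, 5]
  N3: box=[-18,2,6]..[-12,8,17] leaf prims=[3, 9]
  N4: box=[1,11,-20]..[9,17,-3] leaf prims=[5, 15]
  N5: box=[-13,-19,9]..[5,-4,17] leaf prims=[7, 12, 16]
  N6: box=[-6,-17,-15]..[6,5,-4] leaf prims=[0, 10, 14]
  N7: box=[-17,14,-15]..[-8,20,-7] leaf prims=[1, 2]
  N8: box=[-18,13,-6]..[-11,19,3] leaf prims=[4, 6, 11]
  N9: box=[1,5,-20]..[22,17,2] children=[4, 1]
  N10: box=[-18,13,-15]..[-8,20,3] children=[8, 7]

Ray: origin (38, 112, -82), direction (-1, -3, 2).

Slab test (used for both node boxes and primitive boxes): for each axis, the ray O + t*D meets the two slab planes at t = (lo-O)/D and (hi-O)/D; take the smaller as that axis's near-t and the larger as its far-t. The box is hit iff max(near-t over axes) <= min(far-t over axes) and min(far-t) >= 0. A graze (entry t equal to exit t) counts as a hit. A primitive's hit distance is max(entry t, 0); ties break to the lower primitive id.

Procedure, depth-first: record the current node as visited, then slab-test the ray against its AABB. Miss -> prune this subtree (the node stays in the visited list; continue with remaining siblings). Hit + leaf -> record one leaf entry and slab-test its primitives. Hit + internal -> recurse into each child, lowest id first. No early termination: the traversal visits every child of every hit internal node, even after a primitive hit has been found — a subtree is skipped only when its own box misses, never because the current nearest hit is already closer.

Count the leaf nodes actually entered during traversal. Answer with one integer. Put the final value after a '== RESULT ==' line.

Walk:
N0 x:[16,56] y:[92/3,131/3] z:[31,99/2] -> hit [31,131/3], descend [2, 6, 9, 10]
  N2 x:[33,56] y:[104/3,131/3] z:[44,99/2] -> miss, prune
  N6 x:[32,44] y:[107/3,43] z:[67/2,39] -> hit [107/3,39] leaf, test {P0(miss), P10(miss), P14(miss)}
  N9 x:[16,37] y:[95/3,107/3] z:[31,42] -> hit [95/3,107/3], descend [1, 4]
    N1 x:[16,23] y:[32,107/3] z:[73/2,42] -> miss, prune
    N4 x:[29,37] y:[95/3,101/3] z:[31,79/2] -> hit [95/3,101/3] leaf, test {P5@t=95/3, P15(miss)}
  N10 x:[46,56] y:[92/3,33] z:[67/2,85/2] -> miss, prune

Summary -> nodes [0, 2, 6, 9, 1, 4, 10]; box-tests=7; leaf-entries=2; first=P5

== RESULT ==
2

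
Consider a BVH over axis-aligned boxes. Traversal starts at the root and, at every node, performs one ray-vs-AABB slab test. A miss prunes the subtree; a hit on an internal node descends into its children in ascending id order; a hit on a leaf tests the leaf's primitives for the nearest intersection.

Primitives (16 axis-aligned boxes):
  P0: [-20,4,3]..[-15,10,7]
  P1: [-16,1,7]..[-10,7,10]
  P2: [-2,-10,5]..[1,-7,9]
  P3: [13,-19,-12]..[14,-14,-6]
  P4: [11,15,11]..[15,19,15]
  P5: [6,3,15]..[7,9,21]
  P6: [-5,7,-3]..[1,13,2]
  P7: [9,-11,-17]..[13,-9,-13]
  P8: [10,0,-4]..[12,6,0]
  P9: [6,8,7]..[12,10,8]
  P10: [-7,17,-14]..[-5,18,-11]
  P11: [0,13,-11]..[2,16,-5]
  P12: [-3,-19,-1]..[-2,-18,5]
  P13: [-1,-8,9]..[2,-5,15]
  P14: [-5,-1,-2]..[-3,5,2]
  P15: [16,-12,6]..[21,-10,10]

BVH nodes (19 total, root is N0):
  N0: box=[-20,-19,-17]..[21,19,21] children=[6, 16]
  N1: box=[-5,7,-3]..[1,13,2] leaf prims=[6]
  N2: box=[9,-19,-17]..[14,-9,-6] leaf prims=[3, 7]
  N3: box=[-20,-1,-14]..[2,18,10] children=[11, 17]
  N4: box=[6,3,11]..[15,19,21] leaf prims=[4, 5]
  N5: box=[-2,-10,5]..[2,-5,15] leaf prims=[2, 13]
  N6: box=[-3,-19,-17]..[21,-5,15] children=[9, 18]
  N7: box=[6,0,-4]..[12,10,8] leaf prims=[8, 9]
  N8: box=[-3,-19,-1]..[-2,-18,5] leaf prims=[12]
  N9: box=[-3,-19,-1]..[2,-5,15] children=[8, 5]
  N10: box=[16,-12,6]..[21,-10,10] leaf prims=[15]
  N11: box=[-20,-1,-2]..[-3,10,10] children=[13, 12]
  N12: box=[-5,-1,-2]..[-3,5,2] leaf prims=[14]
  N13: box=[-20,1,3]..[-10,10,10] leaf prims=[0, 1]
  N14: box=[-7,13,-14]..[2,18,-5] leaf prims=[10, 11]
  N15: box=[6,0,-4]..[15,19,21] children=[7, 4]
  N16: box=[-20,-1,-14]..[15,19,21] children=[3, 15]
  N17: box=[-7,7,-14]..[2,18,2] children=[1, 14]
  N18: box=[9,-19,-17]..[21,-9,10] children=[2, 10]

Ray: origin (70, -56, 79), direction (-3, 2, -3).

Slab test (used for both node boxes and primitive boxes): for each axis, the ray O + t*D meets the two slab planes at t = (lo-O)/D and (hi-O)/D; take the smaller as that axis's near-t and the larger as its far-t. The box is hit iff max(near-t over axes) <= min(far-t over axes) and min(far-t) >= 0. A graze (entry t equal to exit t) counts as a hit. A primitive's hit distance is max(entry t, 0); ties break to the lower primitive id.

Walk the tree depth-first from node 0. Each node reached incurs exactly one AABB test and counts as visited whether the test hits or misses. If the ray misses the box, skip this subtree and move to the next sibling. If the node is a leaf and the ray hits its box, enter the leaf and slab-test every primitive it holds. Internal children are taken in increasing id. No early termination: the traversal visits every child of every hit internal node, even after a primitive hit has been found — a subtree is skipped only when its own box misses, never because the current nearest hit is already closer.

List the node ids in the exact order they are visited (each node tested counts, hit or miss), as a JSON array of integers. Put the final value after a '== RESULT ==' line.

Trace the traversal:
N0 x:[49/3,30] y:[37/2,75/2] z:[58/3,32] -> hit [58/3,30], descend [6, 16]
  N6 x:[49/3,73/3] y:[37/2,51/2] z:[64/3,32] -> hit [64/3,73/3], descend [9, 18]
    N9 x:[68/3,73/3] y:[37/2,51/2] z:[64/3,80/3] -> hit [68/3,73/3], descend [5, 8]
      N5 x:[68/3,24] y:[23,51/2] z:[64/3,74/3] -> hit [23,24] leaf, test {P2@t=70/3, P13(miss)}
      N8 x:[24,73/3] y:[37/2,19] z:[74/3,80/3] -> miss, prune
    N18 x:[49/3,61/3] y:[37/2,47/2] z:[23,32] -> miss, prune
  N16 x:[55/3,30] y:[55/2,75/2] z:[58/3,31] -> hit [55/2,30], descend [3, 15]
    N3 x:[68/3,30] y:[55/2,37] z:[23,31] -> hit [55/2,30], descend [11, 17]
      N11 x:[73/3,30] y:[55/2,33] z:[23,27] -> miss, prune
      N17 x:[68/3,77/3] y:[63/2,37] z:[77/3,31] -> miss, prune
    N15 x:[55/3,64/3] y:[28,75/2] z:[58/3,83/3] -> miss, prune

Summary -> nodes [0, 6, 9, 5, 8, 18, 16, 3, 11, 17, 15]; box-tests=11; leaf-entries=1; first=P2

== RESULT ==
[0, 6, 9, 5, 8, 18, 16, 3, 11, 17, 15]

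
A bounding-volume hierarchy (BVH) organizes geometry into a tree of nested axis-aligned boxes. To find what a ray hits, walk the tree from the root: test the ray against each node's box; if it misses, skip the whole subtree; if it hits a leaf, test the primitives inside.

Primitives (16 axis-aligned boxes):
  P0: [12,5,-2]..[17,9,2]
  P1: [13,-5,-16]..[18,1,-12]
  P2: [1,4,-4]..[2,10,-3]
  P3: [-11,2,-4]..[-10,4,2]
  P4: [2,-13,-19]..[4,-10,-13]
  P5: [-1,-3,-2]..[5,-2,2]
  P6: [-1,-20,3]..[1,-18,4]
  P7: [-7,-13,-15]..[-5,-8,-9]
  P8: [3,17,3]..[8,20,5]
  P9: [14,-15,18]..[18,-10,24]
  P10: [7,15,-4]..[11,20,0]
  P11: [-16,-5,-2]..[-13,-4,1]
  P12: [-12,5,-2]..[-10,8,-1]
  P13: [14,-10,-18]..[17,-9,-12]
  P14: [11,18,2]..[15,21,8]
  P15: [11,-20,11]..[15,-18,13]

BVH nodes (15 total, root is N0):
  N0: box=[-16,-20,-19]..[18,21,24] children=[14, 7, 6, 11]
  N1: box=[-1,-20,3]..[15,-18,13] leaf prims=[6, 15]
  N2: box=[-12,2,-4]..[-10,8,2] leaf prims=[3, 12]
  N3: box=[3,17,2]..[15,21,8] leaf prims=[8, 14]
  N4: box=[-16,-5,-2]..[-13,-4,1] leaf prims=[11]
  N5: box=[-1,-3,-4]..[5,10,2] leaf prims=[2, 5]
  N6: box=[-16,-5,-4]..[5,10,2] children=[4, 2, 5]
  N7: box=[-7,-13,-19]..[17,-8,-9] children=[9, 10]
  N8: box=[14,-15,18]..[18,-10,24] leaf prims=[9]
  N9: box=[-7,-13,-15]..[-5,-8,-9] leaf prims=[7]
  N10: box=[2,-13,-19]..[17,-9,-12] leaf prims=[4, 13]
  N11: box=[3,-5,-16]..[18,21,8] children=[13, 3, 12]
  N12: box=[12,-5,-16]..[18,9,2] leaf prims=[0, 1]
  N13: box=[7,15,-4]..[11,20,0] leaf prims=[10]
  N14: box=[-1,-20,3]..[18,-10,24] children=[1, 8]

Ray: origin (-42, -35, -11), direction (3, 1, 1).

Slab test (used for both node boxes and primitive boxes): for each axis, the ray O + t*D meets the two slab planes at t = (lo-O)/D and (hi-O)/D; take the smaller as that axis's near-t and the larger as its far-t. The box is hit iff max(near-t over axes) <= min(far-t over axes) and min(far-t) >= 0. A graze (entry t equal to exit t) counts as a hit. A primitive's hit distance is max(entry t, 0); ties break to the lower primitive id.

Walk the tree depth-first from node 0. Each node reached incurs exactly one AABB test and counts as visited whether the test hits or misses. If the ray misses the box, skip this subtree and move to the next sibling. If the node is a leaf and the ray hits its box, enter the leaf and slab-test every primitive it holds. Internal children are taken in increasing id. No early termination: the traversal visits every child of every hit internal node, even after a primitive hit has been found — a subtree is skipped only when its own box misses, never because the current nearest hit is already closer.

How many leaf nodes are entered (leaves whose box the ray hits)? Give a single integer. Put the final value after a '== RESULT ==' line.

Traverse from the root:
N0 x:[26/3,20] y:[15,56] z:[-8,35] -> hit [15,20], descend [6, 7, 11, 14]
  N6 x:[26/3,47/3] y:[30,45] z:[7,13] -> miss, prune
  N7 x:[35/3,59/3] y:[22,27] z:[-8,2] -> miss, prune
  N11 x:[15,20] y:[30,56] z:[-5,19] -> miss, prune
  N14 x:[41/3,20] y:[15,25] z:[14,35] -> hit [15,20], descend [1, 8]
    N1 x:[41/3,19] y:[15,17] z:[14,24] -> hit [15,17] leaf, test {P6(miss), P15(miss)}
    N8 x:[56/3,20] y:[20,25] z:[29,35] -> miss, prune

Summary -> nodes [0, 6, 7, 11, 14, 1, 8]; box-tests=7; leaf-entries=1; first=miss

== RESULT ==
1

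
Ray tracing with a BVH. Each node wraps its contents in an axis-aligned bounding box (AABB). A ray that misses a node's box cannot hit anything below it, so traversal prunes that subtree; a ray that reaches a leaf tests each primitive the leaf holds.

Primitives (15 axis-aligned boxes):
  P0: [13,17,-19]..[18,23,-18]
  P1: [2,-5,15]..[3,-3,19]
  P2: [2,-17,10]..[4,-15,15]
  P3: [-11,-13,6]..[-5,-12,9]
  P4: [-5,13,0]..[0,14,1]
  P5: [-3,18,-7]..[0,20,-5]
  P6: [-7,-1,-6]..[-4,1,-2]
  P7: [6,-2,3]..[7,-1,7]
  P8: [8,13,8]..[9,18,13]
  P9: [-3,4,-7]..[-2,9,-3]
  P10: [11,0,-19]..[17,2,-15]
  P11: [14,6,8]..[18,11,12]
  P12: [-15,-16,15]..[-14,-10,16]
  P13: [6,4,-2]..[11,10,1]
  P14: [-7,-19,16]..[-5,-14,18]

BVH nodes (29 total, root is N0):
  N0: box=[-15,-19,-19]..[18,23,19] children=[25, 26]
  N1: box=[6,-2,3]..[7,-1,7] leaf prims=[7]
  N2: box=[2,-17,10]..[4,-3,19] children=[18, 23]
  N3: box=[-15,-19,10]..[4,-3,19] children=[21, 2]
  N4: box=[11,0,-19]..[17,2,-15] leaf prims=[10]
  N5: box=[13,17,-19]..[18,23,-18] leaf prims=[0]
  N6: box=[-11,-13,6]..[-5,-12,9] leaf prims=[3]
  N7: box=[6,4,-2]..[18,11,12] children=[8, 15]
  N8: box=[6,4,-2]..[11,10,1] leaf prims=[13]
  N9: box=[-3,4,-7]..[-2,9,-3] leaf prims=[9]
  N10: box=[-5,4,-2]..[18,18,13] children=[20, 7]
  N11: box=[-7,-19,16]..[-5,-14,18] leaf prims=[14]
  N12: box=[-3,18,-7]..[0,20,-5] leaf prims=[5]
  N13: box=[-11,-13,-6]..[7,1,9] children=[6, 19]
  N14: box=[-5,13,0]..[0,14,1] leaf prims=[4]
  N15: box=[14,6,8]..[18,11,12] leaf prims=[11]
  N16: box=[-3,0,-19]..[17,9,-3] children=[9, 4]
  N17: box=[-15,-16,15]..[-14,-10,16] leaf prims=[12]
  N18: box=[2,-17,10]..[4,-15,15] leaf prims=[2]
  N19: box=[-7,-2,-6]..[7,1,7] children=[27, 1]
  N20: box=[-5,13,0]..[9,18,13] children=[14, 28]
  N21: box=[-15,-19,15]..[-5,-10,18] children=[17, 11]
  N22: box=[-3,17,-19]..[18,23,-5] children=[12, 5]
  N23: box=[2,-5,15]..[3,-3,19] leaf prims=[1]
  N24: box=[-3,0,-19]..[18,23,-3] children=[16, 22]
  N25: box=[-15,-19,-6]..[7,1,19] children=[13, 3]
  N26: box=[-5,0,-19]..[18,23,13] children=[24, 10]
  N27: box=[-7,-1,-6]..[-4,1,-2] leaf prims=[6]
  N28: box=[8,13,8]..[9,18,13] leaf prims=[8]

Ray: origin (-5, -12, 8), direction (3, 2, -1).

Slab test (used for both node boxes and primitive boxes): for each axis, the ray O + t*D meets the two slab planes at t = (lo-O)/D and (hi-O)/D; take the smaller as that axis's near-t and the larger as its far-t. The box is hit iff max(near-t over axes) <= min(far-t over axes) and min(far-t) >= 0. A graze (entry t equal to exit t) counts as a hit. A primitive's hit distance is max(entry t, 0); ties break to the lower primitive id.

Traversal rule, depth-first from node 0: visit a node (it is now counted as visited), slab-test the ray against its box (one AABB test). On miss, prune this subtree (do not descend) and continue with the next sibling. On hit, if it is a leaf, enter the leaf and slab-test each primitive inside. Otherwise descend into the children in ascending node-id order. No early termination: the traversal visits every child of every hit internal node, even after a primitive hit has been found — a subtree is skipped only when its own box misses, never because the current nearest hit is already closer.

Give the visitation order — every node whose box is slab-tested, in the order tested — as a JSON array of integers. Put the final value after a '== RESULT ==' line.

Traverse from the root:
N0 x:[-10/3,23/3] y:[-7/2,35/2] z:[-11,27] -> hit [-10/3,23/3], descend [25, 26]
  N25 x:[-10/3,4] y:[-7/2,13/2] z:[-11,14] -> hit [-10/3,4], descend [3, 13]
    N3 x:[-10/3,3] y:[-7/2,9/2] z:[-11,-2] -> miss, prune
    N13 x:[-2,4] y:[-1/2,13/2] z:[-1,14] -> hit [-1/2,4], descend [6, 19]
      N6 x:[-2,0] y:[-1/2,0] z:[-1,2] -> hit [-1/2,0] leaf, test {P3@t=0}
      N19 x:[-2/3,4] y:[5,13/2] z:[1,14] -> miss, prune
  N26 x:[0,23/3] y:[6,35/2] z:[-5,27] -> hit [6,23/3], descend [10, 24]
    N10 x:[0,23/3] y:[8,15] z:[-5,10] -> miss, prune
    N24 x:[2/3,23/3] y:[6,35/2] z:[11,27] -> miss, prune

Summary -> nodes [0, 25, 3, 13, 6, 19, 26, 10, 24]; box-tests=9; leaf-entries=1; first=P3

== RESULT ==
[0, 25, 3, 13, 6, 19, 26, 10, 24]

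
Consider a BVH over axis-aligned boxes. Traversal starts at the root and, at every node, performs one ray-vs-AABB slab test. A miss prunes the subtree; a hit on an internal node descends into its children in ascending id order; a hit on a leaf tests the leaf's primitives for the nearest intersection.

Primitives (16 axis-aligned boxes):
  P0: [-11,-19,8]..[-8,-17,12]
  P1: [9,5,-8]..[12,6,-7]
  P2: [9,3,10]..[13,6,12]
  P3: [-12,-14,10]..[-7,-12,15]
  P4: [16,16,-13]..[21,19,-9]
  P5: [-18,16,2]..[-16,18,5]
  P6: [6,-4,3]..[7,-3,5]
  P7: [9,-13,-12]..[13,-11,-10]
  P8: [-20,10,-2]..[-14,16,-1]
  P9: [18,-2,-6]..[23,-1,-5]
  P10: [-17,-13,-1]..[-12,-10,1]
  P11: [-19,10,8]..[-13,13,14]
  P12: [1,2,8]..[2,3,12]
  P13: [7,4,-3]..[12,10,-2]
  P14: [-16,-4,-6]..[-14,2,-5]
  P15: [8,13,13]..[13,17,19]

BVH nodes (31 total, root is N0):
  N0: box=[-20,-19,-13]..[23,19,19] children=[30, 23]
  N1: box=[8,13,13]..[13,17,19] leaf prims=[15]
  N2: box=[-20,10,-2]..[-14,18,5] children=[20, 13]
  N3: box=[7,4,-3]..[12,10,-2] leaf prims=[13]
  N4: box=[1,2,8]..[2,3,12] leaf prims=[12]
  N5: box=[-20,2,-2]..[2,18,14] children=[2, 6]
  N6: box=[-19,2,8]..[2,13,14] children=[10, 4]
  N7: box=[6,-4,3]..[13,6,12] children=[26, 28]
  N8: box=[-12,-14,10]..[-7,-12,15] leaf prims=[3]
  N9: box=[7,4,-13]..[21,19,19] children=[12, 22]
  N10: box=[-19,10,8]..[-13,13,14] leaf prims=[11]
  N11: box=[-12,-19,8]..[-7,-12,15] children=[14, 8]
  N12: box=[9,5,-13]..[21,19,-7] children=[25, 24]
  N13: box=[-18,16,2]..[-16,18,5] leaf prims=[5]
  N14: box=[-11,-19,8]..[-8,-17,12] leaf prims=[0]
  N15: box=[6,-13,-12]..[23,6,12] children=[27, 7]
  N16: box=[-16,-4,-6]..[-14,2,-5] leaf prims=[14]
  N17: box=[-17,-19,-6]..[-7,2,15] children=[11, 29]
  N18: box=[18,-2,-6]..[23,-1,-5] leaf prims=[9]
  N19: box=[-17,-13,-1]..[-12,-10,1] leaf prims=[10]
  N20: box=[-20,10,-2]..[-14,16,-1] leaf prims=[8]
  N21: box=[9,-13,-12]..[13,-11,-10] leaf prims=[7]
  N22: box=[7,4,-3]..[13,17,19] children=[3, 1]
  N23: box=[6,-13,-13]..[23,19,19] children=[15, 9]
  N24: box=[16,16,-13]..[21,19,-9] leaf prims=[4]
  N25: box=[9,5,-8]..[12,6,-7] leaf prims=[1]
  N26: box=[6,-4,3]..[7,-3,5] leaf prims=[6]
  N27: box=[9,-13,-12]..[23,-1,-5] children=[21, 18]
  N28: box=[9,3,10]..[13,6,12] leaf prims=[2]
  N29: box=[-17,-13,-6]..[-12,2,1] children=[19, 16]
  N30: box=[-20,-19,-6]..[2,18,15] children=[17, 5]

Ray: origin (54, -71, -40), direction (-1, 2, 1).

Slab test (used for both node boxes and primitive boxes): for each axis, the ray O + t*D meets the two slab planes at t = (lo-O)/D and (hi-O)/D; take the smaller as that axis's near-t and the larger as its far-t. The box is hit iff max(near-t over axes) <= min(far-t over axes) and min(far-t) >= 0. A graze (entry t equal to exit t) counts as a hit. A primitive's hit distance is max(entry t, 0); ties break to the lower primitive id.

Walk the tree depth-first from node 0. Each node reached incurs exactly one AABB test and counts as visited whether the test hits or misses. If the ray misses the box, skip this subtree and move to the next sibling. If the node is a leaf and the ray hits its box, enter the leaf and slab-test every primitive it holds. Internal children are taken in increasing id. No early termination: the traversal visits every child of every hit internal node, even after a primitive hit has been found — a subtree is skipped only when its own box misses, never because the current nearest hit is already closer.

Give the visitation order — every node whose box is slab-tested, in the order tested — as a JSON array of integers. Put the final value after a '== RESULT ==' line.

Traverse from the root:
N0 x:[31,74] y:[26,45] z:[27,59] -> hit [31,45], descend [23, 30]
  N23 x:[31,48] y:[29,45] z:[27,59] -> hit [31,45], descend [9, 15]
    N9 x:[33,47] y:[75/2,45] z:[27,59] -> hit [75/2,45], descend [12, 22]
      N12 x:[33,45] y:[38,45] z:[27,33] -> miss, prune
      N22 x:[41,47] y:[75/2,44] z:[37,59] -> hit [41,44], descend [1, 3]
        N1 x:[41,46] y:[42,44] z:[53,59] -> miss, prune
        N3 x:[42,47] y:[75/2,81/2] z:[37,38] -> miss, prune
    N15 x:[31,48] y:[29,77/2] z:[28,52] -> hit [31,77/2], descend [7, 27]
      N7 x:[41,48] y:[67/2,77/2] z:[43,52] -> miss, prune
      N27 x:[31,45] y:[29,35] z:[28,35] -> hit [31,35], descend [18, 21]
        N18 x:[31,36] y:[69/2,35] z:[34,35] -> hit [69/2,35] leaf, test {P9@t=69/2}
        N21 x:[41,45] y:[29,30] z:[28,30] -> miss, prune
  N30 x:[52,74] y:[26,89/2] z:[34,55] -> miss, prune

13 AABB tests over nodes [0, 23, 9, 12, 22, 1, 3, 15, 7, 27, 18, 21, 30]; 1 leaf entered; closest P9.

== RESULT ==
[0, 23, 9, 12, 22, 1, 3, 15, 7, 27, 18, 21, 30]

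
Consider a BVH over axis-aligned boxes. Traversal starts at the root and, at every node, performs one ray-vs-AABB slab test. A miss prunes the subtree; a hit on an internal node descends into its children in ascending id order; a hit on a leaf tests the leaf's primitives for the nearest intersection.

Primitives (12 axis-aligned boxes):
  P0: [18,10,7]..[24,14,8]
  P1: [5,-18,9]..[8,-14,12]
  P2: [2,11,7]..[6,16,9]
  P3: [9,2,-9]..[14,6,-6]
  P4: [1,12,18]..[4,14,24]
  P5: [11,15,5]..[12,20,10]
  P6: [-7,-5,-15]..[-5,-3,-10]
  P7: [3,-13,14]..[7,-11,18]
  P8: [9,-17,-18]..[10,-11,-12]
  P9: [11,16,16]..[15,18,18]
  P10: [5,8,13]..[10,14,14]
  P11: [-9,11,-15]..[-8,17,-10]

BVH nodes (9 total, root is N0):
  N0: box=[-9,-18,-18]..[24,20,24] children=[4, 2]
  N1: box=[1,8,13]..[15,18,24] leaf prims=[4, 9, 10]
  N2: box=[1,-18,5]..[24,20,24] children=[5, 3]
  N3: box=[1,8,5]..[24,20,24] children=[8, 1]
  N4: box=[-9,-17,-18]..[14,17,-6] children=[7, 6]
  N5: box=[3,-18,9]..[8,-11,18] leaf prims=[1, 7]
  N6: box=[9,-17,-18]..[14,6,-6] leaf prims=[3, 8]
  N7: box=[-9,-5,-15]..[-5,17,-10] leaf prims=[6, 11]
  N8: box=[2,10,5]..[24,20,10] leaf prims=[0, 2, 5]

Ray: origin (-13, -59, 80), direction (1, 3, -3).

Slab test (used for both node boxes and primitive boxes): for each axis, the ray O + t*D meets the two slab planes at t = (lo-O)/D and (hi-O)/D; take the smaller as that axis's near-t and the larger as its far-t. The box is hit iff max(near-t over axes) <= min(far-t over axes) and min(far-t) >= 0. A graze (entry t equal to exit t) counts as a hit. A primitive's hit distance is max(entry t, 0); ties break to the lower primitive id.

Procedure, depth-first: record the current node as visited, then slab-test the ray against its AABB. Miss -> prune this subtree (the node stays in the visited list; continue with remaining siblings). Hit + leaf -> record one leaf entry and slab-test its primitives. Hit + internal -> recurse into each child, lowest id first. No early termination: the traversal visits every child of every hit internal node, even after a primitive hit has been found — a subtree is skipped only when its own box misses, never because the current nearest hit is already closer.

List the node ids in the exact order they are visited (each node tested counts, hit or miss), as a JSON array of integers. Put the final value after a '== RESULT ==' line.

Traverse from the root:
N0 x:[4,37] y:[41/3,79/3] z:[56/3,98/3] -> hit [56/3,79/3], descend [2, 4]
  N2 x:[14,37] y:[41/3,79/3] z:[56/3,25] -> hit [56/3,25], descend [3, 5]
    N3 x:[14,37] y:[67/3,79/3] z:[56/3,25] -> hit [67/3,25], descend [1, 8]
      N1 x:[14,28] y:[67/3,77/3] z:[56/3,67/3] -> hit [67/3,67/3] leaf, test {P4(miss), P9(miss), P10@t=67/3}
      N8 x:[15,37] y:[23,79/3] z:[70/3,25] -> hit [70/3,25] leaf, test {P0(miss), P2(miss), P5@t=74/3}
    N5 x:[16,21] y:[41/3,16] z:[62/3,71/3] -> miss, prune
  N4 x:[4,27] y:[14,76/3] z:[86/3,98/3] -> miss, prune

Summary -> nodes [0, 2, 3, 1, 8, 5, 4]; box-tests=7; leaf-entries=2; first=P10

== RESULT ==
[0, 2, 3, 1, 8, 5, 4]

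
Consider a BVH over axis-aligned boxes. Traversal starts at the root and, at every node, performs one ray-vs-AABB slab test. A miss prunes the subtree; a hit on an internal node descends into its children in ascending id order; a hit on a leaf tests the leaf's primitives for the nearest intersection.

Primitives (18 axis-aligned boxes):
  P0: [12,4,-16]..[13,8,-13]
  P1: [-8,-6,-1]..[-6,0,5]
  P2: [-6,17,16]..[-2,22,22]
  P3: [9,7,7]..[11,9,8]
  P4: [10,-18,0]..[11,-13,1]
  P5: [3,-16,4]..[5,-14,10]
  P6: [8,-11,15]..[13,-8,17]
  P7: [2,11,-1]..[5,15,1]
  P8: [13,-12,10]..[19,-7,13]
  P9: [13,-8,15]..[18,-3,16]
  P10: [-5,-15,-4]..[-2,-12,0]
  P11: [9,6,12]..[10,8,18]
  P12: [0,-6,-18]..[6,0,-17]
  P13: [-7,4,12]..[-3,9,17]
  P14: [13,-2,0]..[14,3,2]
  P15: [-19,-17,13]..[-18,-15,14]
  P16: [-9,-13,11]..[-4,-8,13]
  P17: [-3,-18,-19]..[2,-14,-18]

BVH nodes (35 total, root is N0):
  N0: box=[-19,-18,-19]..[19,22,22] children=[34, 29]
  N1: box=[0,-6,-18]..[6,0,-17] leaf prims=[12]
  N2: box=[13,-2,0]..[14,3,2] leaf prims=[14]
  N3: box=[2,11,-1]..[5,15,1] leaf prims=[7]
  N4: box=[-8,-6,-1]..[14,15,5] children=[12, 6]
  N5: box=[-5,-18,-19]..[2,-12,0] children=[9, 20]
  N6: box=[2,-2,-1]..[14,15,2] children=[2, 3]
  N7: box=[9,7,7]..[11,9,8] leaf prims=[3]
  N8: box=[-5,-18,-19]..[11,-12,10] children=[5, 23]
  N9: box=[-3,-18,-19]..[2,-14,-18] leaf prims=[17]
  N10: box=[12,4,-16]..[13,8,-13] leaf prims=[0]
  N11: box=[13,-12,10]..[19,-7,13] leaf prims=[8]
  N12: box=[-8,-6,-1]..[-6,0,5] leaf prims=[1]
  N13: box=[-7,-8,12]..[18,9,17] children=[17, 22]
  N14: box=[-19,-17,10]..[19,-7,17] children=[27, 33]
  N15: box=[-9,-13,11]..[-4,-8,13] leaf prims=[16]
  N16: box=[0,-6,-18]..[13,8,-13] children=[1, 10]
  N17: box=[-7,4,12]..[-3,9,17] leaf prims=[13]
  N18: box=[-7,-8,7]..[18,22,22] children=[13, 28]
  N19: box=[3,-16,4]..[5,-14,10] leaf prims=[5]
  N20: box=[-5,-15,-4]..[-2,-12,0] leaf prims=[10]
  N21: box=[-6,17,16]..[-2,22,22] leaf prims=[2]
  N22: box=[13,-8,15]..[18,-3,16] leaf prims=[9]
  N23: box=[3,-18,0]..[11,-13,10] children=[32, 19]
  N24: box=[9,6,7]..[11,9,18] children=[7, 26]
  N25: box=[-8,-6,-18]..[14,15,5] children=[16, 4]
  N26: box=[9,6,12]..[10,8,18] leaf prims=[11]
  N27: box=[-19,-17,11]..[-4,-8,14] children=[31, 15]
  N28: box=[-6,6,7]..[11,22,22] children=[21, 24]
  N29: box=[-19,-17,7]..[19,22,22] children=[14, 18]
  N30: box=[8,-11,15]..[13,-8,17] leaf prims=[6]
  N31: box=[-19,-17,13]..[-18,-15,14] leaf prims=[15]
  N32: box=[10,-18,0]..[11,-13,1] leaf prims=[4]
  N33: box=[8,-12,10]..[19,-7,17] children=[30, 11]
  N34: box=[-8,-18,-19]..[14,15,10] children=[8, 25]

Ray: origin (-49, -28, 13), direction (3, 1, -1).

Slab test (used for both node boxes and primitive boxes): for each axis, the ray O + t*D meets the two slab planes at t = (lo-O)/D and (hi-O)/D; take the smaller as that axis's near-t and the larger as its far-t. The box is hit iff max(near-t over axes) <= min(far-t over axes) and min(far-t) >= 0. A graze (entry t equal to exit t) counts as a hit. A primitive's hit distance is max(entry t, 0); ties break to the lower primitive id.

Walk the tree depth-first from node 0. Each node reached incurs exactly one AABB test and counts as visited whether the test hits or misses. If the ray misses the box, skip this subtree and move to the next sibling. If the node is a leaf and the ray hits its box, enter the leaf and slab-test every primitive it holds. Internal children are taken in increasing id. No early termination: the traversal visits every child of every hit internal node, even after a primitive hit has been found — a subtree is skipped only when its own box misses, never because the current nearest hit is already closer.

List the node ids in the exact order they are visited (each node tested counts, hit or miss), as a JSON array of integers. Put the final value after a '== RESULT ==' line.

Trace the traversal:
N0 x:[10,68/3] y:[10,50] z:[-9,32] -> hit [10,68/3], descend [29, 34]
  N29 x:[10,68/3] y:[11,50] z:[-9,6] -> miss, prune
  N34 x:[41/3,21] y:[10,43] z:[3,32] -> hit [41/3,21], descend [8, 25]
    N8 x:[44/3,20] y:[10,16] z:[3,32] -> hit [44/3,16], descend [5, 23]
      N5 x:[44/3,17] y:[10,16] z:[13,32] -> hit [44/3,16], descend [9, 20]
        N9 x:[46/3,17] y:[10,14] z:[31,32] -> miss, prune
        N20 x:[44/3,47/3] y:[13,16] z:[13,17] -> hit [44/3,47/3] leaf, test {P10@t=44/3}
      N23 x:[52/3,20] y:[10,15] z:[3,13] -> miss, prune
    N25 x:[41/3,21] y:[22,43] z:[8,31] -> miss, prune

9 AABB tests over nodes [0, 29, 34, 8, 5, 9, 20, 23, 25]; 1 leaf entered; closest P10.

== RESULT ==
[0, 29, 34, 8, 5, 9, 20, 23, 25]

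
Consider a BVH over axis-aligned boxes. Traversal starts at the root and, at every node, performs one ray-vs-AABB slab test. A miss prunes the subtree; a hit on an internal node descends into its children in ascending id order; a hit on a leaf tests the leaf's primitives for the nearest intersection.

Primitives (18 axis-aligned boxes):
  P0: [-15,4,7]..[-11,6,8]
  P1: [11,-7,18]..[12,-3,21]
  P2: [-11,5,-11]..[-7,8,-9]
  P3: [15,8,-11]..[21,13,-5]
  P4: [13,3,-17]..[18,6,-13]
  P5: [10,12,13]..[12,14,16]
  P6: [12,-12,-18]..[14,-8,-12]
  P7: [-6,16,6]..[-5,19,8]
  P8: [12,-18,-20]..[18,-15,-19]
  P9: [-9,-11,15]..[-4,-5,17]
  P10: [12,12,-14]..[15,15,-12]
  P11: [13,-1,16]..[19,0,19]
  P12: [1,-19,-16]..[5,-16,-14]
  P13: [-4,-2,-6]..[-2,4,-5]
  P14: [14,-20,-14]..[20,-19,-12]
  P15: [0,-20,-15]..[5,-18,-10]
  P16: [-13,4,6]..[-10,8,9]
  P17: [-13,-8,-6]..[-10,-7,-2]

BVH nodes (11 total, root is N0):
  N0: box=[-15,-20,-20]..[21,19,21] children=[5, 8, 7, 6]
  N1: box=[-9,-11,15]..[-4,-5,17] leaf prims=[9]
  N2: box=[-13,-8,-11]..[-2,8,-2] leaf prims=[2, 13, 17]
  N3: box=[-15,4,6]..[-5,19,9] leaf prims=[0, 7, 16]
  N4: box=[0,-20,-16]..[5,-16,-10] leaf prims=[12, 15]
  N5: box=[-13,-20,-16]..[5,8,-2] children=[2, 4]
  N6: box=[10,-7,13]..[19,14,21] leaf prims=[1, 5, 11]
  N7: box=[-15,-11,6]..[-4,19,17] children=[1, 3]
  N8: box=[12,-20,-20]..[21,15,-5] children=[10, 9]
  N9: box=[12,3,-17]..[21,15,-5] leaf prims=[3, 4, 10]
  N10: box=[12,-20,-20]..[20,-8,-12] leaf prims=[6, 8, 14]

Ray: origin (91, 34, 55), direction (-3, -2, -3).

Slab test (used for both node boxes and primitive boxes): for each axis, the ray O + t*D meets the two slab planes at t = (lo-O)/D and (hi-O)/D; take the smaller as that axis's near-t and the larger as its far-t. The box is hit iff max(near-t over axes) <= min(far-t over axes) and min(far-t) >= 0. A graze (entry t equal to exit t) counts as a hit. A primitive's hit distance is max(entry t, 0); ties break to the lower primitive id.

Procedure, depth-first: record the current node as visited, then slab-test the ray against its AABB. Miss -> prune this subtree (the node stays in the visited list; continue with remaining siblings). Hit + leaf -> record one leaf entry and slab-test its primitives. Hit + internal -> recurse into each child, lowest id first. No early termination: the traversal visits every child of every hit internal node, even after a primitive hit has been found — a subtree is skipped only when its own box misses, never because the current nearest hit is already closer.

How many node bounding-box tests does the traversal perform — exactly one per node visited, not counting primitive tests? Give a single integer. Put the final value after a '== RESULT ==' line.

Trace the traversal:
N0 x:[70/3,106/3] y:[15/2,27] z:[34/3,25] -> hit [70/3,25], descend [5, 6, 7, 8]
  N5 x:[86/3,104/3] y:[13,27] z:[19,71/3] -> miss, prune
  N6 x:[24,27] y:[10,41/2] z:[34/3,14] -> miss, prune
  N7 x:[95/3,106/3] y:[15/2,45/2] z:[38/3,49/3] -> miss, prune
  N8 x:[70/3,79/3] y:[19/2,27] z:[20,25] -> hit [70/3,25], descend [9, 10]
    N9 x:[70/3,79/3] y:[19/2,31/2] z:[20,24] -> miss, prune
    N10 x:[71/3,79/3] y:[21,27] z:[67/3,25] -> hit [71/3,25] leaf, test {P6(miss), P8@t=74/3, P14(miss)}

7 AABB tests over nodes [0, 5, 6, 7, 8, 9, 10]; 1 leaf entered; closest P8.

== RESULT ==
7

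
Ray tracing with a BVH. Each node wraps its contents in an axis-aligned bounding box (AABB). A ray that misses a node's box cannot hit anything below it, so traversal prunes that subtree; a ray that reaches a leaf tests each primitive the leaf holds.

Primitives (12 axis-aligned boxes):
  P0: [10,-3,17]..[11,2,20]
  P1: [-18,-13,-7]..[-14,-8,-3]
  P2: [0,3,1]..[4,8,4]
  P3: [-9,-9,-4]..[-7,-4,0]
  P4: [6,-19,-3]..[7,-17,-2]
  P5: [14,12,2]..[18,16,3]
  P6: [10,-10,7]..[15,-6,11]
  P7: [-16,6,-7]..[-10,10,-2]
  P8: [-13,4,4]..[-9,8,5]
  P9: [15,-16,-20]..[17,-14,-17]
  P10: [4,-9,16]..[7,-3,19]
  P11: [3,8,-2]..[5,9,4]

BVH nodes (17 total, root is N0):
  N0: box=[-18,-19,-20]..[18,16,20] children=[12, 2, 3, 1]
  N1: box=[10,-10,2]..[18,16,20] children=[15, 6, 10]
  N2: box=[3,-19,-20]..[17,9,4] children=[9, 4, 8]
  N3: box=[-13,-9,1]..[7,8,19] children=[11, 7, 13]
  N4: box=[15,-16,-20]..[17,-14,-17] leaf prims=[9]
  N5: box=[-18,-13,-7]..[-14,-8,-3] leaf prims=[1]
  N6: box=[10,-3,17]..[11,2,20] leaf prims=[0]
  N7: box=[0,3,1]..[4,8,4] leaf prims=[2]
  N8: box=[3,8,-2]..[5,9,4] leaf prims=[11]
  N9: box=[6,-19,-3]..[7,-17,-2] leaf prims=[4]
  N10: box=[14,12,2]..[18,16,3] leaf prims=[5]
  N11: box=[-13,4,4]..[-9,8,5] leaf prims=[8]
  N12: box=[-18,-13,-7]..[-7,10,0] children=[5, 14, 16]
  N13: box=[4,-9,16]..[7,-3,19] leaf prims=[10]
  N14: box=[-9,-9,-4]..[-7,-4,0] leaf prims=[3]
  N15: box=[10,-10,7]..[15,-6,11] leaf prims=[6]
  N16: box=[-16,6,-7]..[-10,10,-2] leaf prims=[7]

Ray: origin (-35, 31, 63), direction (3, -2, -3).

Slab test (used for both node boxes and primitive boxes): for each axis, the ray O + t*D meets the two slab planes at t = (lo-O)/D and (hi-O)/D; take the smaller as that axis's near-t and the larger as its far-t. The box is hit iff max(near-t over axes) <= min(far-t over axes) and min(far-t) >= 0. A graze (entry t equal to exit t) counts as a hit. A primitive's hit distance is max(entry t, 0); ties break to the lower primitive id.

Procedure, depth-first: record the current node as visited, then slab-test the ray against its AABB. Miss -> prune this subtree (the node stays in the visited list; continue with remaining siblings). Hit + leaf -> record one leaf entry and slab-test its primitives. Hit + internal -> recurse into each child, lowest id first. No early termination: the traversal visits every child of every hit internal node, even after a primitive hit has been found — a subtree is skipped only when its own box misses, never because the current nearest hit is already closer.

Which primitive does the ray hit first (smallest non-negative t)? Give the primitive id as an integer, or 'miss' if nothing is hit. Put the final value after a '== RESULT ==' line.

Trace the traversal:
N0 x:[17/3,53/3] y:[15/2,25] z:[43/3,83/3] -> hit [43/3,53/3], descend [1, 2, 3, 12]
  N1 x:[15,53/3] y:[15/2,41/2] z:[43/3,61/3] -> hit [15,53/3], descend [6, 10, 15]
    N6 x:[15,46/3] y:[29/2,17] z:[43/3,46/3] -> hit [15,46/3] leaf, test {P0@t=15}
    N10 x:[49/3,53/3] y:[15/2,19/2] z:[20,61/3] -> miss, prune
    N15 x:[15,50/3] y:[37/2,41/2] z:[52/3,56/3] -> miss, prune
  N2 x:[38/3,52/3] y:[11,25] z:[59/3,83/3] -> miss, prune
  N3 x:[22/3,14] y:[23/2,20] z:[44/3,62/3] -> miss, prune
  N12 x:[17/3,28/3] y:[21/2,22] z:[21,70/3] -> miss, prune

order=[0, 1, 6, 10, 15, 2, 3, 12]  |boxes|=8  |leaves|=1  hit=P0

== RESULT ==
0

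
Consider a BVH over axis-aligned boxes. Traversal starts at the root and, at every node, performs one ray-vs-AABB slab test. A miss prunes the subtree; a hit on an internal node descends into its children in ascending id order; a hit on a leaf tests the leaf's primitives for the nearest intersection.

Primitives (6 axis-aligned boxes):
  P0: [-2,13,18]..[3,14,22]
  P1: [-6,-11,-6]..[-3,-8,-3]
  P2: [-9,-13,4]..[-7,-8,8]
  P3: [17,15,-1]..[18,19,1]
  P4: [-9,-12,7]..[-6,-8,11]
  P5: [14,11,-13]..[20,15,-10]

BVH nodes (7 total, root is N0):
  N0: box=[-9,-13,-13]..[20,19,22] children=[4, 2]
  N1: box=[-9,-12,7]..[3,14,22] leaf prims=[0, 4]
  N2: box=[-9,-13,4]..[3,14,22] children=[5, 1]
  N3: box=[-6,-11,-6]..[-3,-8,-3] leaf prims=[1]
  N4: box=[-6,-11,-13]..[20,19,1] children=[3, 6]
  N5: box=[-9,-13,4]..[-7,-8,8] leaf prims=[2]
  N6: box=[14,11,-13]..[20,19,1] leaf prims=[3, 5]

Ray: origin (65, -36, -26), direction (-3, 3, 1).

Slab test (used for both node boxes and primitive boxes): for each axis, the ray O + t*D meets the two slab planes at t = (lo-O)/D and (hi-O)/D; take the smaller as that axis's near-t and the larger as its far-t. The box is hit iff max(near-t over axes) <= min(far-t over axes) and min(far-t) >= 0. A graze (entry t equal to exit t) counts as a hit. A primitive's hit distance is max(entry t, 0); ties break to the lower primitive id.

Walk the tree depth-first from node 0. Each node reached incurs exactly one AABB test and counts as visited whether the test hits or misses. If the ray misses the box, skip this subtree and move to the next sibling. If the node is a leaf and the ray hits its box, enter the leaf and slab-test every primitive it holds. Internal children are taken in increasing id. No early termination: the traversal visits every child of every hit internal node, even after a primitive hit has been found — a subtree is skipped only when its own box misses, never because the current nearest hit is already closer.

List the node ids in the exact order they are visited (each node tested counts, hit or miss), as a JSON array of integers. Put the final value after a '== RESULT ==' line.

Trace the traversal:
N0 x:[15,74/3] y:[23/3,55/3] z:[13,48] -> hit [15,55/3], descend [2, 4]
  N2 x:[62/3,74/3] y:[23/3,50/3] z:[30,48] -> miss, prune
  N4 x:[15,71/3] y:[25/3,55/3] z:[13,27] -> hit [15,55/3], descend [3, 6]
    N3 x:[68/3,71/3] y:[25/3,28/3] z:[20,23] -> miss, prune
    N6 x:[15,17] y:[47/3,55/3] z:[13,27] -> hit [47/3,17] leaf, test {P3(miss), P5@t=47/3}

Visited [0, 2, 4, 3, 6]. Tests: 5 box, 1 leaf. Nearest: P5.

== RESULT ==
[0, 2, 4, 3, 6]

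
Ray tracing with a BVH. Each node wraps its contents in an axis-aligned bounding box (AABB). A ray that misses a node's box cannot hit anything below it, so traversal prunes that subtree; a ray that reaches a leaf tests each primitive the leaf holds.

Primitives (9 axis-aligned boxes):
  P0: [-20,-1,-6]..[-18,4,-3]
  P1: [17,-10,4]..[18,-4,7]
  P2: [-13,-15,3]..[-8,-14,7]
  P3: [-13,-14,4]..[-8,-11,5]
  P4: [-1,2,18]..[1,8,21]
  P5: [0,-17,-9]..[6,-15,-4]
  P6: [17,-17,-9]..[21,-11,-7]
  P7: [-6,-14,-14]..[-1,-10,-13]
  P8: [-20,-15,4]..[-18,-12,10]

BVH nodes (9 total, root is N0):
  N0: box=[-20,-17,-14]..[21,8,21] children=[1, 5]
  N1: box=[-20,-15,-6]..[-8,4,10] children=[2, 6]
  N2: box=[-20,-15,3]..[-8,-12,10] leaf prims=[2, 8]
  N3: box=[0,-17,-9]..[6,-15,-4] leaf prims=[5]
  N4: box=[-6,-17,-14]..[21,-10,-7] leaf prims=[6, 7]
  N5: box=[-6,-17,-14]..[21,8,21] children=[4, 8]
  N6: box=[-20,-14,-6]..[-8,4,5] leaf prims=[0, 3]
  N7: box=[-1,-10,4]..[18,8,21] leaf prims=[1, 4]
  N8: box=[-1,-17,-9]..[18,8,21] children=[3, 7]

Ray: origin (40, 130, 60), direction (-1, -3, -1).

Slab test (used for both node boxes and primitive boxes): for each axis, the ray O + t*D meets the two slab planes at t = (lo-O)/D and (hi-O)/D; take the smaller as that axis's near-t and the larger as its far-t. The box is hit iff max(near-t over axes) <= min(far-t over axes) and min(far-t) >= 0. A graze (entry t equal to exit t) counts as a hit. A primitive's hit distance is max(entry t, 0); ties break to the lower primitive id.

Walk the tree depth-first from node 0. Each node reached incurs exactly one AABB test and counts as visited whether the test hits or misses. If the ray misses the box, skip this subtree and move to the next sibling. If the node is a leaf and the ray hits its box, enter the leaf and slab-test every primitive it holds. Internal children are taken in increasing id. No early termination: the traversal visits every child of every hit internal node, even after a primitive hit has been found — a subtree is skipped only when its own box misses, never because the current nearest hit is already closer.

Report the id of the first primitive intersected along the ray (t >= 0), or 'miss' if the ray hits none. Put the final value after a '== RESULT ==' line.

Trace the traversal:
N0 x:[19,60] y:[122/3,49] z:[39,74] -> hit [122/3,49], descend [1, 5]
  N1 x:[48,60] y:[42,145/3] z:[50,66] -> miss, prune
  N5 x:[19,46] y:[122/3,49] z:[39,74] -> hit [122/3,46], descend [4, 8]
    N4 x:[19,46] y:[140/3,49] z:[67,74] -> miss, prune
    N8 x:[22,41] y:[122/3,49] z:[39,69] -> hit [122/3,41], descend [3, 7]
      N3 x:[34,40] y:[145/3,49] z:[64,69] -> miss, prune
      N7 x:[22,41] y:[122/3,140/3] z:[39,56] -> hit [122/3,41] leaf, test {P1(miss), P4@t=122/3}

7 AABB tests over nodes [0, 1, 5, 4, 8, 3, 7]; 1 leaf entered; closest P4.

== RESULT ==
4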